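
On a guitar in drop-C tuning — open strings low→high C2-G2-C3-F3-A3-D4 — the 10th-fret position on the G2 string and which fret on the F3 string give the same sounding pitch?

G2 at fret 10 is G2 + 10 semitones = F3.
The open F3 string is 10 semitones above the open G2, so the same pitch on the F3 string lies at fret 10 − 10 = 0.

0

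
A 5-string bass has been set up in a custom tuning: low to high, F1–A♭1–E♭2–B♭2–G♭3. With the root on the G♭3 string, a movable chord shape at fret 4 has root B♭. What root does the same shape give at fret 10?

E

Moving from fret 4 to fret 10 shifts the root by 6 semitones.
B♭ up 6 semitones is E.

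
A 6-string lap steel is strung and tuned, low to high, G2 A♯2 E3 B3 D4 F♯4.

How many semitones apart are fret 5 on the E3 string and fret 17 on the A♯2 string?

6 semitones

E3 at fret 5 → A3 (MIDI 57); A♯2 at fret 17 → D♯4 (MIDI 63).
57 − 63 = -6, so the two pitches are 6 semitones apart, with D♯4 the higher.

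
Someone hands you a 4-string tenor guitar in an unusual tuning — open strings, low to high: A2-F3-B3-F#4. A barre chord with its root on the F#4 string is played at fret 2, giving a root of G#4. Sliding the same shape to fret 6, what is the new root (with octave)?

Moving from fret 2 to fret 6 shifts the root by 4 semitones.
G#4 up 4 semitones is C5.

C5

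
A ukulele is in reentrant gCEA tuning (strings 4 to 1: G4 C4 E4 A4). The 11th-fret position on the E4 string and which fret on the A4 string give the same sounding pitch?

6

Fret 11 on E4 is MIDI 64 + 11 = 75 (D#5). On the A4 string (open MIDI 69), that pitch is 75 − 69 = fret 6.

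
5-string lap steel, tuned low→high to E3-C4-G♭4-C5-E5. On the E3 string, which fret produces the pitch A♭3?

A♭3 is 4 semitones above the open E3 (E–F–Gb–G–Ab), so it sits at fret 4.

4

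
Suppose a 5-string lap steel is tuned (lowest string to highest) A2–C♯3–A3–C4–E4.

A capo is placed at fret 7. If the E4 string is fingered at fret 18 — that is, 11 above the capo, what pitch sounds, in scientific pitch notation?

A♯5

The capo raises the open E4 by 7 semitones to B4; fretting 11 more gives E4 + 7 + 11 = E4 + 18 semitones = A♯5.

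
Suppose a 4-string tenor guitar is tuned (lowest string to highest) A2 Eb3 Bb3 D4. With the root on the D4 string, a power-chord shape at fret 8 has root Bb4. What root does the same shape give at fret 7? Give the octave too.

Moving from fret 8 to fret 7 shifts the root by -1 semitone.
Bb4 down 1 semitone is A4.

A4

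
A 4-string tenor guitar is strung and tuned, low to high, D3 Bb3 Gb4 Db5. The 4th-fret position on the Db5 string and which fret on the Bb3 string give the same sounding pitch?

19

Db5 at fret 4 is Db5 + 4 semitones = F5.
The open Bb3 string is 15 semitones below the open Db5, so the same pitch on the Bb3 string lies at fret 4 + 15 = 19.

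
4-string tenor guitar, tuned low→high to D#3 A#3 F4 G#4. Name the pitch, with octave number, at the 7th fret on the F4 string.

C5

F4 is MIDI 65. Adding 7 gives 72, which is C5.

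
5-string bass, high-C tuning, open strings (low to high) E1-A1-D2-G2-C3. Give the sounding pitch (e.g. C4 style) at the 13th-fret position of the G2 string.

G#3

G2 is MIDI 43. Adding 13 gives 56, which is G#3.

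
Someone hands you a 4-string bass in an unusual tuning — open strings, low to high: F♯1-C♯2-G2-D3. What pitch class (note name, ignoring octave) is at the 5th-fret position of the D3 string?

G

Each fret is one semitone, so D3 + 5 = G.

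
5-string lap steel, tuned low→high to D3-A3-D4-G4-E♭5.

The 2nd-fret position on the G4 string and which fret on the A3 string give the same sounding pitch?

12

Fret 2 on G4 is MIDI 67 + 2 = 69 (A4). On the A3 string (open MIDI 57), that pitch is 69 − 57 = fret 12.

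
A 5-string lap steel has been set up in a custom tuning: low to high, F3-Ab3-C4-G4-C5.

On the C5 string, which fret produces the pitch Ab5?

8

Ab5 is 8 semitones above the open C5 (C–Db–D–Eb–E–F–Gb–G–Ab), so it sits at fret 8.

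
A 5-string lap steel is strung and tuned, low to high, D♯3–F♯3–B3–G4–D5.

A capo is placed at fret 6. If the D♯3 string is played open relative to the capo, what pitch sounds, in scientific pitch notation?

A3

The capo raises the open D♯3 by 6 semitones to A3; fretting 0 more gives D♯3 + 6 + 0 = D♯3 + 6 semitones = A3.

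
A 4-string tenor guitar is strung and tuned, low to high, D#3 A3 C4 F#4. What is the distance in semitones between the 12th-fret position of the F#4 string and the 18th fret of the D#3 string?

F#4 at fret 12 → F#5 (MIDI 78); D#3 at fret 18 → A4 (MIDI 69).
78 − 69 = 9, so the two pitches are 9 semitones apart, with F#5 the higher.

9 semitones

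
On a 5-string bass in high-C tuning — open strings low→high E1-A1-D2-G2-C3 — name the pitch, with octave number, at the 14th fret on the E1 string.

F♯2

The open E1 string plus 14 semitones: E–F–F#–G–…–E–F–F#.
The walk passes from B into C once, so the octave number goes from 1 to 2.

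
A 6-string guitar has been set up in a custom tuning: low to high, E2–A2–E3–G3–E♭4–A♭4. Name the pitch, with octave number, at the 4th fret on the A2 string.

The open A2 string plus 4 semitones: A–Bb–B–C–Db.
The walk passes from B into C once, so the octave number goes from 2 to 3.
(Equivalently spelled C♯3.)

D♭3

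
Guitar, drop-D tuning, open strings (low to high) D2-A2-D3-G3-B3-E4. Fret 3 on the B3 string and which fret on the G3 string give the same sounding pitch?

7

Fret 3 on B3 is MIDI 59 + 3 = 62 (D4). On the G3 string (open MIDI 55), that pitch is 62 − 55 = fret 7.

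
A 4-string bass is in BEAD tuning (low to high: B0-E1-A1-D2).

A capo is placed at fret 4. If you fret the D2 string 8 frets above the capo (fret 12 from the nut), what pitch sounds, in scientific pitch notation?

D3

The capo raises the open D2 by 4 semitones to F♯2; fretting 8 more gives D2 + 4 + 8 = D2 + 12 semitones = D3.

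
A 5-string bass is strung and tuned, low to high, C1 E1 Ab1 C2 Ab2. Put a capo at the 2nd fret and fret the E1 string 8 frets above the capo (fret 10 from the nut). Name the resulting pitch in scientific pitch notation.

D2

The capo raises the open E1 by 2 semitones to Gb1; fretting 8 more gives E1 + 2 + 8 = E1 + 10 semitones = D2.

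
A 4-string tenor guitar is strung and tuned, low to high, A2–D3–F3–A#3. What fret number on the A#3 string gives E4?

6

E4 is 6 semitones above the open A#3 (A#–B–C–C#–D–D#–E), so it sits at fret 6.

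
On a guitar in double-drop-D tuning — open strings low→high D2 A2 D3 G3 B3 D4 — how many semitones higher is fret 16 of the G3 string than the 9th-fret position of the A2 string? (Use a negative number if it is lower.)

17 semitones

G3 at fret 16 → B4 (MIDI 71); A2 at fret 9 → F#3 (MIDI 54).
71 − 54 = 17, so the two pitches are 17 semitones apart.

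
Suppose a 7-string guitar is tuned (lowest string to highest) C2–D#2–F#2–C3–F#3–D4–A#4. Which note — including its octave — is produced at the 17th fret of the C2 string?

The open C2 string plus 17 semitones: C–C#–D–D#–…–D#–E–F.
The walk passes from B into C once, so the octave number goes from 2 to 3.

F3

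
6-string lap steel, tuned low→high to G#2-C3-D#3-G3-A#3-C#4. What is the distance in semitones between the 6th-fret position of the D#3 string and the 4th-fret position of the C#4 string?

D#3 at fret 6 → A3 (MIDI 57); C#4 at fret 4 → F4 (MIDI 65).
57 − 65 = -8, so the two pitches are 8 semitones apart, with F4 the higher.

8 semitones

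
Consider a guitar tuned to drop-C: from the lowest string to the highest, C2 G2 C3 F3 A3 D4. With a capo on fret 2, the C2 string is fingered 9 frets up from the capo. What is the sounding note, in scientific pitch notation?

B2

The capo raises the open C2 by 2 semitones to D2; fretting 9 more gives C2 + 2 + 9 = C2 + 11 semitones = B2.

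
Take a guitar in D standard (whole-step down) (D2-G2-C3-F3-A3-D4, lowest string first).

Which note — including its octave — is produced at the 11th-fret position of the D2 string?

C♯3

Each fret is one semitone, so D2 + 11 = C♯3.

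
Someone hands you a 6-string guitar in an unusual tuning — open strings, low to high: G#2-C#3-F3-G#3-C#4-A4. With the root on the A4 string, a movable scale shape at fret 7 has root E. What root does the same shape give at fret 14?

B

Moving from fret 7 to fret 14 shifts the root by 7 semitones.
E up 7 semitones is B.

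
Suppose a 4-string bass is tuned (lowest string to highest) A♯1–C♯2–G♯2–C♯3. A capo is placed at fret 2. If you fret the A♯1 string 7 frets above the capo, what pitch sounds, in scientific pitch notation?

G2

The capo raises the open A♯1 by 2 semitones to C2; fretting 7 more gives A♯1 + 2 + 7 = A♯1 + 9 semitones = G2.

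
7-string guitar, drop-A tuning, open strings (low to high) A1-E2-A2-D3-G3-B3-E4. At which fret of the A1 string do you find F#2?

9

F#2 is 9 semitones above the open A1 (A–A#–B–C–C#–D–D#–E–F–F#), so it sits at fret 9.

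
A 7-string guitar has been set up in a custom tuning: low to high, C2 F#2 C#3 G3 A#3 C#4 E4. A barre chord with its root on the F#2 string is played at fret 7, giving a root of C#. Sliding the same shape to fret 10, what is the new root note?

Moving from fret 7 to fret 10 shifts the root by 3 semitones.
C# up 3 semitones is E.

E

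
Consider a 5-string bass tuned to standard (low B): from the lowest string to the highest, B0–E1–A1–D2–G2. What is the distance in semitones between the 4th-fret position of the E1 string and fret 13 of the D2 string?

E1 at fret 4 → G#1 (MIDI 32); D2 at fret 13 → D#3 (MIDI 51).
32 − 51 = -19, so the two pitches are 19 semitones apart, with D#3 the higher.

19 semitones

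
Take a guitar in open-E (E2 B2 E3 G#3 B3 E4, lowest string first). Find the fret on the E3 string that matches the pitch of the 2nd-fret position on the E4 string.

E4 at fret 2 is E4 + 2 semitones = F#4.
The open E3 string is 12 semitones below the open E4, so the same pitch on the E3 string lies at fret 2 + 12 = 14.

14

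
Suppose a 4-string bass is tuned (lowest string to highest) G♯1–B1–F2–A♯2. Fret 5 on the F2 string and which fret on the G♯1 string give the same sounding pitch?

14

Fret 5 on F2 is MIDI 41 + 5 = 46 (A♯2). On the G♯1 string (open MIDI 32), that pitch is 46 − 32 = fret 14.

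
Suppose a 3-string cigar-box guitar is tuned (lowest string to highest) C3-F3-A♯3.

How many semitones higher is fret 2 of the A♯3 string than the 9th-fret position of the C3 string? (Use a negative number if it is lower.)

A♯3 at fret 2 → C4 (MIDI 60); C3 at fret 9 → A3 (MIDI 57).
60 − 57 = 3, so the two pitches are 3 semitones apart.

3 semitones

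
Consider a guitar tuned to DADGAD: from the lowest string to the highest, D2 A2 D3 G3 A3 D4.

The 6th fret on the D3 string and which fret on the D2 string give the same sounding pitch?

18

D3 at fret 6 is D3 + 6 semitones = G#3.
The open D2 string is 12 semitones below the open D3, so the same pitch on the D2 string lies at fret 6 + 12 = 18.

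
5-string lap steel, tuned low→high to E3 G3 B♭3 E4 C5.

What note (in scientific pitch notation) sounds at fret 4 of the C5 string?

E5

The open C5 string plus 4 semitones: C–Db–D–Eb–E.
No B→C boundary is crossed, so the octave stays at 5.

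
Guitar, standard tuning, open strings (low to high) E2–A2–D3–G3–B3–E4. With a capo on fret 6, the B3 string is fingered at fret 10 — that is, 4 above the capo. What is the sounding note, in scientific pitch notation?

The capo raises the open B3 by 6 semitones to F4; fretting 4 more gives B3 + 6 + 4 = B3 + 10 semitones = A4.

A4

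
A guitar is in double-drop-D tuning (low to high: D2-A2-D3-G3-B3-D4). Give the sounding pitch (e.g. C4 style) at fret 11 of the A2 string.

G#3

The open A2 string plus 11 semitones: A–A#–B–C–…–F#–G–G#.
The walk passes from B into C once, so the octave number goes from 2 to 3.
(Equivalently spelled Ab3.)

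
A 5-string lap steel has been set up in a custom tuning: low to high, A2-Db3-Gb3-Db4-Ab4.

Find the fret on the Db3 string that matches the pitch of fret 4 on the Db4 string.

16

Fret 4 on Db4 is MIDI 61 + 4 = 65 (F4). On the Db3 string (open MIDI 49), that pitch is 65 − 49 = fret 16.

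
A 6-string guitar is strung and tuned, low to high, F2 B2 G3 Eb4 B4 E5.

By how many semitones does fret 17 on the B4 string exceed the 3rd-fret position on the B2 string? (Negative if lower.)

B4 at fret 17 → E6 (MIDI 88); B2 at fret 3 → D3 (MIDI 50).
88 − 50 = 38, so the two pitches are 38 semitones apart.

38 semitones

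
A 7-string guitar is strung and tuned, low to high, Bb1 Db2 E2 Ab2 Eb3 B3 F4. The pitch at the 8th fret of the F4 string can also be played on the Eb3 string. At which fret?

Fret 8 on F4 is MIDI 65 + 8 = 73 (Db5). On the Eb3 string (open MIDI 51), that pitch is 73 − 51 = fret 22.

22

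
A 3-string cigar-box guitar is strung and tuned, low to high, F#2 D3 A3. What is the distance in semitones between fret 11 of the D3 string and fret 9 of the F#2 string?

10 semitones

D3 at fret 11 → C#4 (MIDI 61); F#2 at fret 9 → D#3 (MIDI 51).
61 − 51 = 10, so the two pitches are 10 semitones apart, with C#4 the higher.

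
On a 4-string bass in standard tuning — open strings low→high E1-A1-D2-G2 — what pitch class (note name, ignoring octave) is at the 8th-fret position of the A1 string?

F

The open A1 string plus 8 semitones: A–A#–B–C–C#–D–D#–E–F.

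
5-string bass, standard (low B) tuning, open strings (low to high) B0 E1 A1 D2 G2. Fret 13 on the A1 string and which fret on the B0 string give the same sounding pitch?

Fret 13 on A1 is MIDI 33 + 13 = 46 (A♯2). On the B0 string (open MIDI 23), that pitch is 46 − 23 = fret 23.

23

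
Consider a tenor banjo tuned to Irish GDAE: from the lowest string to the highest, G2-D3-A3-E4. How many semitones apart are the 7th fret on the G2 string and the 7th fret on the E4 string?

G2 at fret 7 → D3 (MIDI 50); E4 at fret 7 → B4 (MIDI 71).
50 − 71 = -21, so the two pitches are 21 semitones apart, with B4 the higher.

21 semitones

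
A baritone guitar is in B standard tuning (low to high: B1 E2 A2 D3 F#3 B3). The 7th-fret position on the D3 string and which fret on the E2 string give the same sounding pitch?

D3 at fret 7 is D3 + 7 semitones = A3.
The open E2 string is 10 semitones below the open D3, so the same pitch on the E2 string lies at fret 7 + 10 = 17.

17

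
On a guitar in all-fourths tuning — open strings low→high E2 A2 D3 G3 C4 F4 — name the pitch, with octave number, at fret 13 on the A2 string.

A#3

A2 is MIDI 45. Adding 13 gives 58, which is A#3.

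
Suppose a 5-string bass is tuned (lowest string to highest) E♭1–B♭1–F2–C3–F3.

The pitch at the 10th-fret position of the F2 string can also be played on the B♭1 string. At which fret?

F2 at fret 10 is F2 + 10 semitones = E♭3.
The open B♭1 string is 7 semitones below the open F2, so the same pitch on the B♭1 string lies at fret 10 + 7 = 17.

17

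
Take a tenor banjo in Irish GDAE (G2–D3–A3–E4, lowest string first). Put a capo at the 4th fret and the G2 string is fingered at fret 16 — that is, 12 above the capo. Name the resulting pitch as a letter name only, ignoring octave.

B

The capo raises the open G2 by 4 semitones to B2; fretting 12 more gives G2 + 4 + 12 = G2 + 16 semitones, landing on B.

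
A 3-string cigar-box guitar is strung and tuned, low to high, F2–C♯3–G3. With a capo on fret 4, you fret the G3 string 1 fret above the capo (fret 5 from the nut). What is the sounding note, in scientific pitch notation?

C4

The capo raises the open G3 by 4 semitones to B3; fretting 1 more gives G3 + 4 + 1 = G3 + 5 semitones = C4.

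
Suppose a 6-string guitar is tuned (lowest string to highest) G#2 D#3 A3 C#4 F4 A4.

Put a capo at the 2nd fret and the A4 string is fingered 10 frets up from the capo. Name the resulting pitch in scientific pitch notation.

The capo raises the open A4 by 2 semitones to B4; fretting 10 more gives A4 + 2 + 10 = A4 + 12 semitones = A5.

A5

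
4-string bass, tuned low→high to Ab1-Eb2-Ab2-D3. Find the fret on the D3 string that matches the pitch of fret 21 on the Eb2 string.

10

Eb2 at fret 21 is Eb2 + 21 semitones = C4.
The open D3 string is 11 semitones above the open Eb2, so the same pitch on the D3 string lies at fret 21 − 11 = 10.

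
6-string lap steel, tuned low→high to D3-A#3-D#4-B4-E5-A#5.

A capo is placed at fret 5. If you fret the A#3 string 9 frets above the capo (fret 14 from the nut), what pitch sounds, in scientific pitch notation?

The capo raises the open A#3 by 5 semitones to D#4; fretting 9 more gives A#3 + 5 + 9 = A#3 + 14 semitones = C5.

C5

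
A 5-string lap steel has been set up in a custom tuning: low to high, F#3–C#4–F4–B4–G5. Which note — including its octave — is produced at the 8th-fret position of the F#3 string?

D4

Each fret is one semitone, so F#3 + 8 = D4.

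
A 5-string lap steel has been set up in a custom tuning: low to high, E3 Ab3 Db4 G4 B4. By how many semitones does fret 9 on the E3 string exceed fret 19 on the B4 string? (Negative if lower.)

-29 semitones

E3 at fret 9 → Db4 (MIDI 61); B4 at fret 19 → Gb6 (MIDI 90).
61 − 90 = -29, so the two pitches are 29 semitones apart.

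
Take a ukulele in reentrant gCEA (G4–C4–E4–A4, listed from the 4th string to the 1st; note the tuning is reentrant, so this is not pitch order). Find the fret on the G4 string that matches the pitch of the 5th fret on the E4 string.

E4 at fret 5 is E4 + 5 semitones = A4.
The open G4 string is 3 semitones above the open E4, so the same pitch on the G4 string lies at fret 5 − 3 = 2.

2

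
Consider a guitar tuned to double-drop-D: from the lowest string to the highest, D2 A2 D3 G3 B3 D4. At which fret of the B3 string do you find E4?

5

E4 is 5 semitones above the open B3 (B–C–C#–D–D#–E), so it sits at fret 5.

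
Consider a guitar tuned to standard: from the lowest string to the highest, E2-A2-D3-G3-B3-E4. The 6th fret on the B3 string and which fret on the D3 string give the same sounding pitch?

15

B3 at fret 6 is B3 + 6 semitones = F4.
The open D3 string is 9 semitones below the open B3, so the same pitch on the D3 string lies at fret 6 + 9 = 15.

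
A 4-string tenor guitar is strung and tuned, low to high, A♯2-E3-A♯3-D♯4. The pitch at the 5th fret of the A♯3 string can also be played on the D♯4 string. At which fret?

A♯3 at fret 5 is A♯3 + 5 semitones = D♯4.
The open D♯4 string is 5 semitones above the open A♯3, so the same pitch on the D♯4 string lies at fret 5 − 5 = 0.

0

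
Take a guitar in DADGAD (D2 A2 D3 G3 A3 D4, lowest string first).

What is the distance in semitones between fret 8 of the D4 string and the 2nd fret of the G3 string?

13 semitones

D4 at fret 8 → A#4 (MIDI 70); G3 at fret 2 → A3 (MIDI 57).
70 − 57 = 13, so the two pitches are 13 semitones apart, with A#4 the higher.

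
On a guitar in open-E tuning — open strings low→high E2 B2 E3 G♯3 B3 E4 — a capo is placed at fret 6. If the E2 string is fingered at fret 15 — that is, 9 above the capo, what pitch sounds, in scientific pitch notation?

G3

The capo raises the open E2 by 6 semitones to A♯2; fretting 9 more gives E2 + 6 + 9 = E2 + 15 semitones = G3.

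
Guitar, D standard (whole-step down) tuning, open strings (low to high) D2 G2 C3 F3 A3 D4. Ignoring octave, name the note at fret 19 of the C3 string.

G

The open C3 string plus 19 semitones: C–C#–D–D#–…–F–F#–G.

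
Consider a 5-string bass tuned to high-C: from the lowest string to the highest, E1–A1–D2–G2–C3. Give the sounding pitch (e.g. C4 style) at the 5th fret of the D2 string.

G2

The open D2 string plus 5 semitones: D–D#–E–F–F#–G.
No B→C boundary is crossed, so the octave stays at 2.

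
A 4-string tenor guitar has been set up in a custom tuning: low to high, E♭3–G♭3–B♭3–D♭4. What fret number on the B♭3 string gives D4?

D4 is 4 semitones above the open B♭3 (Bb–B–C–Db–D), so it sits at fret 4.

4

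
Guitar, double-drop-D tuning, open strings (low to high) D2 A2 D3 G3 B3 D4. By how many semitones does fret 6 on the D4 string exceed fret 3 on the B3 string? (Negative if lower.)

D4 at fret 6 → G#4 (MIDI 68); B3 at fret 3 → D4 (MIDI 62).
68 − 62 = 6, so the two pitches are 6 semitones apart.

6 semitones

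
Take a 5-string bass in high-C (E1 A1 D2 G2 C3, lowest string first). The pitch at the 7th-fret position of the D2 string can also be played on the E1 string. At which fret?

Fret 7 on D2 is MIDI 38 + 7 = 45 (A2). On the E1 string (open MIDI 28), that pitch is 45 − 28 = fret 17.

17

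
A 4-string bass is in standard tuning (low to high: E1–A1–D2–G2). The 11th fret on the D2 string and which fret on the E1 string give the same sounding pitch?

21

D2 at fret 11 is D2 + 11 semitones = C♯3.
The open E1 string is 10 semitones below the open D2, so the same pitch on the E1 string lies at fret 11 + 10 = 21.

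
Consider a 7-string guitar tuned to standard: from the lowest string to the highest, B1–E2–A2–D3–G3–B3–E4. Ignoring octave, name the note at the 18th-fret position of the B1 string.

B1 is MIDI 35. Adding 18 gives 53; 53 mod 12 = 5, i.e. F.

F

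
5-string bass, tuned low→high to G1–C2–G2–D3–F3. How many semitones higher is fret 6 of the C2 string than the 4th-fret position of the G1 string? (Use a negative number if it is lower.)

C2 at fret 6 → F#2 (MIDI 42); G1 at fret 4 → B1 (MIDI 35).
42 − 35 = 7, so the two pitches are 7 semitones apart.

7 semitones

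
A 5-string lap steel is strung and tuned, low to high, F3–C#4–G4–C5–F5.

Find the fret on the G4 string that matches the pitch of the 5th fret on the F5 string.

Fret 5 on F5 is MIDI 77 + 5 = 82 (A#5). On the G4 string (open MIDI 67), that pitch is 82 − 67 = fret 15.

15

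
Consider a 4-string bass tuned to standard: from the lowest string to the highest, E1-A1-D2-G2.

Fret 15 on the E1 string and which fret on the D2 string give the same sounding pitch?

5

Fret 15 on E1 is MIDI 28 + 15 = 43 (G2). On the D2 string (open MIDI 38), that pitch is 43 − 38 = fret 5.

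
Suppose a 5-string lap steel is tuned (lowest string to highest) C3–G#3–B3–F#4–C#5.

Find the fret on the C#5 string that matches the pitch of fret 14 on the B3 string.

0

Fret 14 on B3 is MIDI 59 + 14 = 73 (C#5). On the C#5 string (open MIDI 73), that pitch is 73 − 73 = fret 0.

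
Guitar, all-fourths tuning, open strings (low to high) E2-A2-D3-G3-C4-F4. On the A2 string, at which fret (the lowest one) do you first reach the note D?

From A2, count semitones up the chromatic scale until reaching D: A–A#–B–C–C#–D — 5 steps.

5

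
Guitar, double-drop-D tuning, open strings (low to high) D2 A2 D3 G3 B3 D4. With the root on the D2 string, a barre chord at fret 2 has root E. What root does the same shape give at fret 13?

Moving from fret 2 to fret 13 shifts the root by 11 semitones.
E up 11 semitones is D#.

D#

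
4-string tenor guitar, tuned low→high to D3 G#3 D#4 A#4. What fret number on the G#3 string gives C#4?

C#4 is 5 semitones above the open G#3 (G#–A–A#–B–C–C#), so it sits at fret 5.

5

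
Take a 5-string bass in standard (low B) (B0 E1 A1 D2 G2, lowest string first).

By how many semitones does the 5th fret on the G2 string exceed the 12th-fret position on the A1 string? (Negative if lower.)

3 semitones

G2 at fret 5 → C3 (MIDI 48); A1 at fret 12 → A2 (MIDI 45).
48 − 45 = 3, so the two pitches are 3 semitones apart.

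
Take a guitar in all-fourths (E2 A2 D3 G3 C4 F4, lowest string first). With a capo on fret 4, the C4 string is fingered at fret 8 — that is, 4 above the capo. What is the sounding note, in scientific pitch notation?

G#4

The capo raises the open C4 by 4 semitones to E4; fretting 4 more gives C4 + 4 + 4 = C4 + 8 semitones = G#4.
(Also written Ab.)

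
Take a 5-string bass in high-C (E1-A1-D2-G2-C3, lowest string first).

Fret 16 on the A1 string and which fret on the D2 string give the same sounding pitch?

A1 at fret 16 is A1 + 16 semitones = C#3.
The open D2 string is 5 semitones above the open A1, so the same pitch on the D2 string lies at fret 16 − 5 = 11.

11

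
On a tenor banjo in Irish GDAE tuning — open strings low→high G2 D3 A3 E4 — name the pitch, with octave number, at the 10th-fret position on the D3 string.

C4

Each fret is one semitone, so D3 + 10 = C4.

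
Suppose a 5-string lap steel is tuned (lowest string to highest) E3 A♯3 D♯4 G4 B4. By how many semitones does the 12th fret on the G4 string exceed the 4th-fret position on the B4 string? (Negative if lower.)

4 semitones

G4 at fret 12 → G5 (MIDI 79); B4 at fret 4 → D♯5 (MIDI 75).
79 − 75 = 4, so the two pitches are 4 semitones apart.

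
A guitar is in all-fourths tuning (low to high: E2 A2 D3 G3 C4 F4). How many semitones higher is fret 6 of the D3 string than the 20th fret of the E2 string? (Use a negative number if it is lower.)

-4 semitones

D3 at fret 6 → G#3 (MIDI 56); E2 at fret 20 → C4 (MIDI 60).
56 − 60 = -4, so the two pitches are 4 semitones apart.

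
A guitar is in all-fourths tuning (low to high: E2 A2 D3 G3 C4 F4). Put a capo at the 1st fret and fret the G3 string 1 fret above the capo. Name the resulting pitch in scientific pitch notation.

The capo raises the open G3 by 1 semitone to G♯3; fretting 1 more gives G3 + 1 + 1 = G3 + 2 semitones = A3.

A3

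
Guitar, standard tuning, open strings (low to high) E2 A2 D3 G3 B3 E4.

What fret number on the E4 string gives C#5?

C#5 is 9 semitones above the open E4 (E–F–F#–G–G#–A–A#–B–C–C#), so it sits at fret 9.

9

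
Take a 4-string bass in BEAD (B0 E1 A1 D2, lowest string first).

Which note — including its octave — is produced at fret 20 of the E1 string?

C3

E1 is MIDI 28. Adding 20 gives 48, which is C3.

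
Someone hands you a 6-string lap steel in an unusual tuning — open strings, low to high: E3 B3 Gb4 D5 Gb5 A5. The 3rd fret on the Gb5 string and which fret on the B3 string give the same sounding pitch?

Gb5 at fret 3 is Gb5 + 3 semitones = A5.
The open B3 string is 19 semitones below the open Gb5, so the same pitch on the B3 string lies at fret 3 + 19 = 22.

22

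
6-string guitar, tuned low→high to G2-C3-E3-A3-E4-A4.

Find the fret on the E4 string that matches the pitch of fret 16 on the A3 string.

9

A3 at fret 16 is A3 + 16 semitones = Db5.
The open E4 string is 7 semitones above the open A3, so the same pitch on the E4 string lies at fret 16 − 7 = 9.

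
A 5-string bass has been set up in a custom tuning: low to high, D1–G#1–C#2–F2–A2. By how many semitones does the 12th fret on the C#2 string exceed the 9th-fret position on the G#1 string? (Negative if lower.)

C#2 at fret 12 → C#3 (MIDI 49); G#1 at fret 9 → F2 (MIDI 41).
49 − 41 = 8, so the two pitches are 8 semitones apart.

8 semitones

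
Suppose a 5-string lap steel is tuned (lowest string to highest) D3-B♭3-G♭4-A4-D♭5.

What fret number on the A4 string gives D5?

D5 is 5 semitones above the open A4 (A–Bb–B–C–Db–D), so it sits at fret 5.

5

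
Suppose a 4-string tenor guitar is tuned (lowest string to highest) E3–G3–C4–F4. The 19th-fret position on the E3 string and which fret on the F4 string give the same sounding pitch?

6

Fret 19 on E3 is MIDI 52 + 19 = 71 (B4). On the F4 string (open MIDI 65), that pitch is 71 − 65 = fret 6.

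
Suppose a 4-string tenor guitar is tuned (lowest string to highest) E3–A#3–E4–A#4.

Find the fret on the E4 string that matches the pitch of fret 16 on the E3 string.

Fret 16 on E3 is MIDI 52 + 16 = 68 (G#4). On the E4 string (open MIDI 64), that pitch is 68 − 64 = fret 4.

4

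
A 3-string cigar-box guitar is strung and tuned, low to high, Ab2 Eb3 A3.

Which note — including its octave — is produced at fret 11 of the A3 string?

Ab4

A3 is MIDI 57. Adding 11 gives 68, which is Ab4.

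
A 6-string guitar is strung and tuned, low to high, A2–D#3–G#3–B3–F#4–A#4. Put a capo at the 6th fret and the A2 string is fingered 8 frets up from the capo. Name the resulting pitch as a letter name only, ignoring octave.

The capo raises the open A2 by 6 semitones to D#3; fretting 8 more gives A2 + 6 + 8 = A2 + 14 semitones, landing on B.

B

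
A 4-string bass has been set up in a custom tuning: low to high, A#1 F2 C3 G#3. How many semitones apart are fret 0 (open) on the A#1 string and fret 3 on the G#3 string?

25 semitones

A#1 at fret 0 → A#1 (MIDI 34); G#3 at fret 3 → B3 (MIDI 59).
34 − 59 = -25, so the two pitches are 25 semitones apart, with B3 the higher.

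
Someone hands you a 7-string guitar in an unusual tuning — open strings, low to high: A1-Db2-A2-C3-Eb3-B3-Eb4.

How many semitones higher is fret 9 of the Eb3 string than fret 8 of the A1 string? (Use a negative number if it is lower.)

Eb3 at fret 9 → C4 (MIDI 60); A1 at fret 8 → F2 (MIDI 41).
60 − 41 = 19, so the two pitches are 19 semitones apart.

19 semitones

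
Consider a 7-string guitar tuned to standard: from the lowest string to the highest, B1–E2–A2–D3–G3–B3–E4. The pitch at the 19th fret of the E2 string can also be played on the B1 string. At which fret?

Fret 19 on E2 is MIDI 40 + 19 = 59 (B3). On the B1 string (open MIDI 35), that pitch is 59 − 35 = fret 24.

24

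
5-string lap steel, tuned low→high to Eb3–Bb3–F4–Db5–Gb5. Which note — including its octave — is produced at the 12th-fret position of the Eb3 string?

Each fret is one semitone, so Eb3 + 12 = Eb4.

Eb4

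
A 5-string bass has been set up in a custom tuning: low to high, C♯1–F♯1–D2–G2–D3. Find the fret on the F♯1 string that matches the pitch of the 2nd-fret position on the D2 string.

Fret 2 on D2 is MIDI 38 + 2 = 40 (E2). On the F♯1 string (open MIDI 30), that pitch is 40 − 30 = fret 10.

10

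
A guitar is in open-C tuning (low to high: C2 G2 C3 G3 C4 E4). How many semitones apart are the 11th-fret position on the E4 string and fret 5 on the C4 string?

10 semitones

E4 at fret 11 → D#5 (MIDI 75); C4 at fret 5 → F4 (MIDI 65).
75 − 65 = 10, so the two pitches are 10 semitones apart, with D#5 the higher.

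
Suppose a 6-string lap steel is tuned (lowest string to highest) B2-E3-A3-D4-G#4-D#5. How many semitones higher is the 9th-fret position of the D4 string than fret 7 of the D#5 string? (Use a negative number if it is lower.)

D4 at fret 9 → B4 (MIDI 71); D#5 at fret 7 → A#5 (MIDI 82).
71 − 82 = -11, so the two pitches are 11 semitones apart.

-11 semitones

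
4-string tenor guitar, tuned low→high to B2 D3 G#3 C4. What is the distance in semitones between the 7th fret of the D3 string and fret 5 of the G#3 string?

4 semitones

D3 at fret 7 → A3 (MIDI 57); G#3 at fret 5 → C#4 (MIDI 61).
57 − 61 = -4, so the two pitches are 4 semitones apart, with C#4 the higher.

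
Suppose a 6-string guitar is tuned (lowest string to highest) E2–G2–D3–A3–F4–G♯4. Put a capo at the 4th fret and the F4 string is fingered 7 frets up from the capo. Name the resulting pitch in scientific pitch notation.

The capo raises the open F4 by 4 semitones to A4; fretting 7 more gives F4 + 4 + 7 = F4 + 11 semitones = E5.

E5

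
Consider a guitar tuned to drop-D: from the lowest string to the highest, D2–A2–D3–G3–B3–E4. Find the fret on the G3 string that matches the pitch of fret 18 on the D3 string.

Fret 18 on D3 is MIDI 50 + 18 = 68 (G#4). On the G3 string (open MIDI 55), that pitch is 68 − 55 = fret 13.

13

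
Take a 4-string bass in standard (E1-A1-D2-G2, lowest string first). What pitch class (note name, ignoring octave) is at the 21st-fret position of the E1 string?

The open E1 string plus 21 semitones: E–F–F#–G–…–B–C–C#.
(Equivalently spelled Db.)

C#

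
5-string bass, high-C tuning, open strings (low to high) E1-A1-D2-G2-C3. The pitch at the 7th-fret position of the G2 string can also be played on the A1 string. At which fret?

Fret 7 on G2 is MIDI 43 + 7 = 50 (D3). On the A1 string (open MIDI 33), that pitch is 50 − 33 = fret 17.

17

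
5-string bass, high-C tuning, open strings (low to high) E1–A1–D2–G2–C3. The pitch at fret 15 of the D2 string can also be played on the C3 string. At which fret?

5

Fret 15 on D2 is MIDI 38 + 15 = 53 (F3). On the C3 string (open MIDI 48), that pitch is 53 − 48 = fret 5.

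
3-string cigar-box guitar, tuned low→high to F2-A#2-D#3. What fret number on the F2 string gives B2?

6

B2 is 6 semitones above the open F2 (F–F#–G–G#–A–A#–B), so it sits at fret 6.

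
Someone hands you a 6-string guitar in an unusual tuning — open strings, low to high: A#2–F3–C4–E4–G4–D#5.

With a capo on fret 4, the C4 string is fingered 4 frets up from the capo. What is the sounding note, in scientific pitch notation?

The capo raises the open C4 by 4 semitones to E4; fretting 4 more gives C4 + 4 + 4 = C4 + 8 semitones = G#4.

G#4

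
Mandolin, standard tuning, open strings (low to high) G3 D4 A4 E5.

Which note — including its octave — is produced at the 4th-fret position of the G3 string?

B3

The open G3 string plus 4 semitones: G–G#–A–A#–B.
No B→C boundary is crossed, so the octave stays at 3.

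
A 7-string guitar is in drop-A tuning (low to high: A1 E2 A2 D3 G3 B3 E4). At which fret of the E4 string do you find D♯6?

23

D♯6 is 23 semitones above the open E4 (E–F–F#–G–…–C#–D–D#), so it sits at fret 23.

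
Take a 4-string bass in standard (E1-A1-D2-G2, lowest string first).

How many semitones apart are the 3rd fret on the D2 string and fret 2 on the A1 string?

6 semitones

D2 at fret 3 → F2 (MIDI 41); A1 at fret 2 → B1 (MIDI 35).
41 − 35 = 6, so the two pitches are 6 semitones apart, with F2 the higher.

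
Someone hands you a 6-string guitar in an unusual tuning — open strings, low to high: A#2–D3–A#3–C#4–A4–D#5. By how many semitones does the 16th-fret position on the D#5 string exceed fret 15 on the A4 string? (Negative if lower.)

7 semitones

D#5 at fret 16 → G6 (MIDI 91); A4 at fret 15 → C6 (MIDI 84).
91 − 84 = 7, so the two pitches are 7 semitones apart.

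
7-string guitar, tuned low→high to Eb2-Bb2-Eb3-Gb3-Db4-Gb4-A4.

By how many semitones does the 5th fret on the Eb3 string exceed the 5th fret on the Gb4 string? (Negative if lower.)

-15 semitones

Eb3 at fret 5 → Ab3 (MIDI 56); Gb4 at fret 5 → B4 (MIDI 71).
56 − 71 = -15, so the two pitches are 15 semitones apart.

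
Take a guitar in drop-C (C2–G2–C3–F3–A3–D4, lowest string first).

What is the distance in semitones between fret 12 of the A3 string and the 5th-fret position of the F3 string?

A3 at fret 12 → A4 (MIDI 69); F3 at fret 5 → A#3 (MIDI 58).
69 − 58 = 11, so the two pitches are 11 semitones apart, with A4 the higher.

11 semitones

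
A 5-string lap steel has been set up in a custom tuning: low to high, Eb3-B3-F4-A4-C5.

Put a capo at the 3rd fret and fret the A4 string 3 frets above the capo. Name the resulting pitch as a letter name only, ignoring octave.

The capo raises the open A4 by 3 semitones to C5; fretting 3 more gives A4 + 3 + 3 = A4 + 6 semitones, landing on Eb.

Eb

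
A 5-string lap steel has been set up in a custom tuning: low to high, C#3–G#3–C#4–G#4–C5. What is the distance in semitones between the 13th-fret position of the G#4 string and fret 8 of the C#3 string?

G#4 at fret 13 → A5 (MIDI 81); C#3 at fret 8 → A3 (MIDI 57).
81 − 57 = 24, so the two pitches are 24 semitones apart, with A5 the higher.

24 semitones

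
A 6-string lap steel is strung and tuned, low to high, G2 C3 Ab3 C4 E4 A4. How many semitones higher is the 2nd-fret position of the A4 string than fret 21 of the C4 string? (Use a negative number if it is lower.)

A4 at fret 2 → B4 (MIDI 71); C4 at fret 21 → A5 (MIDI 81).
71 − 81 = -10, so the two pitches are 10 semitones apart.

-10 semitones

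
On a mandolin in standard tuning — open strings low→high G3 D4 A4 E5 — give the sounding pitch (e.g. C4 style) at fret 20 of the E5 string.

C7

Each fret is one semitone, so E5 + 20 = C7.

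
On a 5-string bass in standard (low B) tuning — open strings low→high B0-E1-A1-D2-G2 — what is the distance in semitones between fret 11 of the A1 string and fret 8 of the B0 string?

13 semitones

A1 at fret 11 → G#2 (MIDI 44); B0 at fret 8 → G1 (MIDI 31).
44 − 31 = 13, so the two pitches are 13 semitones apart, with G#2 the higher.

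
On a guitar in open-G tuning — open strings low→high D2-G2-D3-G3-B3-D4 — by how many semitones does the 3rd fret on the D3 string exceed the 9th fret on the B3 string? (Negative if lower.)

D3 at fret 3 → F3 (MIDI 53); B3 at fret 9 → G#4 (MIDI 68).
53 − 68 = -15, so the two pitches are 15 semitones apart.

-15 semitones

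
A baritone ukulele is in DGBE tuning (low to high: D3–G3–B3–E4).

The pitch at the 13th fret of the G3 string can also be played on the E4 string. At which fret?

Fret 13 on G3 is MIDI 55 + 13 = 68 (G#4). On the E4 string (open MIDI 64), that pitch is 68 − 64 = fret 4.

4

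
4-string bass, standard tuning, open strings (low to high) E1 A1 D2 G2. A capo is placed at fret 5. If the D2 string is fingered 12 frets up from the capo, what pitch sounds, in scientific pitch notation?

G3

The capo raises the open D2 by 5 semitones to G2; fretting 12 more gives D2 + 5 + 12 = D2 + 17 semitones = G3.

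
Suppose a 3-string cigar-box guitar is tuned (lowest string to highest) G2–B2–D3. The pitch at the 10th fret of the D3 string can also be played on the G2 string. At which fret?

D3 at fret 10 is D3 + 10 semitones = C4.
The open G2 string is 7 semitones below the open D3, so the same pitch on the G2 string lies at fret 10 + 7 = 17.

17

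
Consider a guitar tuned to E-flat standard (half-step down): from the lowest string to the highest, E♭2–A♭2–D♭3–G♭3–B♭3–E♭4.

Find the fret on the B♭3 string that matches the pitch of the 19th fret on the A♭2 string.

A♭2 at fret 19 is A♭2 + 19 semitones = E♭4.
The open B♭3 string is 14 semitones above the open A♭2, so the same pitch on the B♭3 string lies at fret 19 − 14 = 5.

5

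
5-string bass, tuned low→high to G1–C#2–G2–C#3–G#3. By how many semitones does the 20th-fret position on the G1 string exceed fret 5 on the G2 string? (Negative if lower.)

G1 at fret 20 → D#3 (MIDI 51); G2 at fret 5 → C3 (MIDI 48).
51 − 48 = 3, so the two pitches are 3 semitones apart.

3 semitones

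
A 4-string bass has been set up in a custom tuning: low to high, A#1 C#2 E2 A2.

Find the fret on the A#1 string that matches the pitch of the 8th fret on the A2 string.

A2 at fret 8 is A2 + 8 semitones = F3.
The open A#1 string is 11 semitones below the open A2, so the same pitch on the A#1 string lies at fret 8 + 11 = 19.

19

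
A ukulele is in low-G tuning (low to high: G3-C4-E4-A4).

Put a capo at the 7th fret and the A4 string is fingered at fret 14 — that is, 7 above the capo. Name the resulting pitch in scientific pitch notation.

The capo raises the open A4 by 7 semitones to E5; fretting 7 more gives A4 + 7 + 7 = A4 + 14 semitones = B5.

B5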